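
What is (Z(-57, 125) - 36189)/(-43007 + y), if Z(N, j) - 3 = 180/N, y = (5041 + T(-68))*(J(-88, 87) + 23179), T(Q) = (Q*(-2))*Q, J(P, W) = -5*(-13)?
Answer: 687594/1858779785 ≈ 0.00036992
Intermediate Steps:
J(P, W) = 65
T(Q) = -2*Q² (T(Q) = (-2*Q)*Q = -2*Q²)
y = -97787508 (y = (5041 - 2*(-68)²)*(65 + 23179) = (5041 - 2*4624)*23244 = (5041 - 9248)*23244 = -4207*23244 = -97787508)
Z(N, j) = 3 + 180/N
(Z(-57, 125) - 36189)/(-43007 + y) = ((3 + 180/(-57)) - 36189)/(-43007 - 97787508) = ((3 + 180*(-1/57)) - 36189)/(-97830515) = ((3 - 60/19) - 36189)*(-1/97830515) = (-3/19 - 36189)*(-1/97830515) = -687594/19*(-1/97830515) = 687594/1858779785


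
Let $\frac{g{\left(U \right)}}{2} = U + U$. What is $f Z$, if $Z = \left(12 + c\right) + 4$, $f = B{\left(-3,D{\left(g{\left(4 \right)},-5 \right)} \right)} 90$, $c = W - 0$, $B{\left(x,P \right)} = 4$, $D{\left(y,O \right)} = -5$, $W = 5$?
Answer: $7560$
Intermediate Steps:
$g{\left(U \right)} = 4 U$ ($g{\left(U \right)} = 2 \left(U + U\right) = 2 \cdot 2 U = 4 U$)
$c = 5$ ($c = 5 - 0 = 5 + 0 = 5$)
$f = 360$ ($f = 4 \cdot 90 = 360$)
$Z = 21$ ($Z = \left(12 + 5\right) + 4 = 17 + 4 = 21$)
$f Z = 360 \cdot 21 = 7560$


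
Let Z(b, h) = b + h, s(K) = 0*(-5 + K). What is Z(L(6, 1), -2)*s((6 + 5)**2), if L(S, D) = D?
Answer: 0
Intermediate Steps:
s(K) = 0
Z(L(6, 1), -2)*s((6 + 5)**2) = (1 - 2)*0 = -1*0 = 0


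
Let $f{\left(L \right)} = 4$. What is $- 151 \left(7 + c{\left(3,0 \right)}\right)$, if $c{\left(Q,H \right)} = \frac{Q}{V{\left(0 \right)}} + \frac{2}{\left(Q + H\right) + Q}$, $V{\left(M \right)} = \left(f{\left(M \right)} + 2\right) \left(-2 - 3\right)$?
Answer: $- \frac{32767}{30} \approx -1092.2$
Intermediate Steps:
$V{\left(M \right)} = -30$ ($V{\left(M \right)} = \left(4 + 2\right) \left(-2 - 3\right) = 6 \left(-5\right) = -30$)
$c{\left(Q,H \right)} = \frac{2}{H + 2 Q} - \frac{Q}{30}$ ($c{\left(Q,H \right)} = \frac{Q}{-30} + \frac{2}{\left(Q + H\right) + Q} = Q \left(- \frac{1}{30}\right) + \frac{2}{\left(H + Q\right) + Q} = - \frac{Q}{30} + \frac{2}{H + 2 Q} = \frac{2}{H + 2 Q} - \frac{Q}{30}$)
$- 151 \left(7 + c{\left(3,0 \right)}\right) = - 151 \left(7 + \frac{60 - 2 \cdot 3^{2} - 0 \cdot 3}{30 \left(0 + 2 \cdot 3\right)}\right) = - 151 \left(7 + \frac{60 - 18 + 0}{30 \left(0 + 6\right)}\right) = - 151 \left(7 + \frac{60 - 18 + 0}{30 \cdot 6}\right) = - 151 \left(7 + \frac{1}{30} \cdot \frac{1}{6} \cdot 42\right) = - 151 \left(7 + \frac{7}{30}\right) = \left(-151\right) \frac{217}{30} = - \frac{32767}{30}$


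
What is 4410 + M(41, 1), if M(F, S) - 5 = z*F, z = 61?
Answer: 6916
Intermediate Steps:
M(F, S) = 5 + 61*F
4410 + M(41, 1) = 4410 + (5 + 61*41) = 4410 + (5 + 2501) = 4410 + 2506 = 6916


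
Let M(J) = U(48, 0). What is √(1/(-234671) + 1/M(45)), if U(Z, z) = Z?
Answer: 101*√16192299/2816052 ≈ 0.14432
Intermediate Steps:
M(J) = 48
√(1/(-234671) + 1/M(45)) = √(1/(-234671) + 1/48) = √(-1/234671 + 1/48) = √(234623/11264208) = 101*√16192299/2816052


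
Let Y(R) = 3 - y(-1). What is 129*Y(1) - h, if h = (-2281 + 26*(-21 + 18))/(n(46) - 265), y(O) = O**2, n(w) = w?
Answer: 54143/219 ≈ 247.23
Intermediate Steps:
Y(R) = 2 (Y(R) = 3 - 1*(-1)**2 = 3 - 1*1 = 3 - 1 = 2)
h = 2359/219 (h = (-2281 + 26*(-21 + 18))/(46 - 265) = (-2281 + 26*(-3))/(-219) = (-2281 - 78)*(-1/219) = -2359*(-1/219) = 2359/219 ≈ 10.772)
129*Y(1) - h = 129*2 - 1*2359/219 = 258 - 2359/219 = 54143/219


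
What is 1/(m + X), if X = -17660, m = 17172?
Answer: -1/488 ≈ -0.0020492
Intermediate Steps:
1/(m + X) = 1/(17172 - 17660) = 1/(-488) = -1/488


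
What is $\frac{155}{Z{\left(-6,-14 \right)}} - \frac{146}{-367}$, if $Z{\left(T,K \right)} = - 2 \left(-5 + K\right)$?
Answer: $\frac{62433}{13946} \approx 4.4768$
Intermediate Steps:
$Z{\left(T,K \right)} = 10 - 2 K$
$\frac{155}{Z{\left(-6,-14 \right)}} - \frac{146}{-367} = \frac{155}{10 - -28} - \frac{146}{-367} = \frac{155}{10 + 28} - - \frac{146}{367} = \frac{155}{38} + \frac{146}{367} = \frac{62433}{13946}$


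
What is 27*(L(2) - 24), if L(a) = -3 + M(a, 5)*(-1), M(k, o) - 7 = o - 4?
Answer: -945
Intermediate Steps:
M(k, o) = 3 + o (M(k, o) = 7 + (o - 4) = 7 + (-4 + o) = 3 + o)
L(a) = -11 (L(a) = -3 + (3 + 5)*(-1) = -3 + 8*(-1) = -3 - 8 = -11)
27*(L(2) - 24) = 27*(-11 - 24) = 27*(-35) = -945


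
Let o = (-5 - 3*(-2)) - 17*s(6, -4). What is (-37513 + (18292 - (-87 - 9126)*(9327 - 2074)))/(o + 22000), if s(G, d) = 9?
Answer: 16700667/5462 ≈ 3057.6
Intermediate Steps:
o = -152 (o = (-5 - 3*(-2)) - 17*9 = (-5 + 6) - 153 = 1 - 153 = -152)
(-37513 + (18292 - (-87 - 9126)*(9327 - 2074)))/(o + 22000) = (-37513 + (18292 - (-87 - 9126)*(9327 - 2074)))/(-152 + 22000) = (-37513 + (18292 - (-9213)*7253))/21848 = (-37513 + (18292 - 1*(-66821889)))*(1/21848) = (-37513 + (18292 + 66821889))*(1/21848) = (-37513 + 66840181)*(1/21848) = 66802668*(1/21848) = 16700667/5462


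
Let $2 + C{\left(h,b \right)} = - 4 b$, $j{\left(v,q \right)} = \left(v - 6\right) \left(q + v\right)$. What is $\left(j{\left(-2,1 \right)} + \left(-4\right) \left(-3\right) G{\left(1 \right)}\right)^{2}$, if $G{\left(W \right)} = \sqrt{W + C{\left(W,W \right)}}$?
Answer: $-656 + 192 i \sqrt{5} \approx -656.0 + 429.33 i$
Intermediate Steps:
$j{\left(v,q \right)} = \left(-6 + v\right) \left(q + v\right)$
$C{\left(h,b \right)} = -2 - 4 b$
$G{\left(W \right)} = \sqrt{-2 - 3 W}$ ($G{\left(W \right)} = \sqrt{W - \left(2 + 4 W\right)} = \sqrt{-2 - 3 W}$)
$\left(j{\left(-2,1 \right)} + \left(-4\right) \left(-3\right) G{\left(1 \right)}\right)^{2} = \left(\left(\left(-2\right)^{2} - 6 - -12 + 1 \left(-2\right)\right) + \left(-4\right) \left(-3\right) \sqrt{-2 - 3}\right)^{2} = \left(\left(4 - 6 + 12 - 2\right) + 12 \sqrt{-2 - 3}\right)^{2} = \left(8 + 12 \sqrt{-5}\right)^{2} = \left(8 + 12 i \sqrt{5}\right)^{2}$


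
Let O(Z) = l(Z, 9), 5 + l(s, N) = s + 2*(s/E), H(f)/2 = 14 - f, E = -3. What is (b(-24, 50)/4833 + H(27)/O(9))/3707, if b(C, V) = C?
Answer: 20935/5971977 ≈ 0.0035055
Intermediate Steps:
H(f) = 28 - 2*f (H(f) = 2*(14 - f) = 28 - 2*f)
l(s, N) = -5 + s/3 (l(s, N) = -5 + (s + 2*(s/(-3))) = -5 + (s + 2*(s*(-⅓))) = -5 + (s + 2*(-s/3)) = -5 + (s - 2*s/3) = -5 + s/3)
O(Z) = -5 + Z/3
(b(-24, 50)/4833 + H(27)/O(9))/3707 = (-24/4833 + (28 - 2*27)/(-5 + (⅓)*9))/3707 = (-24*1/4833 + (28 - 54)/(-5 + 3))*(1/3707) = (-8/1611 - 26/(-2))*(1/3707) = (-8/1611 - 26*(-½))*(1/3707) = (-8/1611 + 13)*(1/3707) = (20935/1611)*(1/3707) = 20935/5971977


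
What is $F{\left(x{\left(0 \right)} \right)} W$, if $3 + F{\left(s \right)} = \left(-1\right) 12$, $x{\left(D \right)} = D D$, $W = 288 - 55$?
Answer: $-3495$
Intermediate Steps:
$W = 233$
$x{\left(D \right)} = D^{2}$
$F{\left(s \right)} = -15$ ($F{\left(s \right)} = -3 - 12 = -15$)
$F{\left(x{\left(0 \right)} \right)} W = \left(-15\right) 233 = -3495$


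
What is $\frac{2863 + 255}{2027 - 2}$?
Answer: $\frac{3118}{2025} \approx 1.5398$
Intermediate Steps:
$\frac{2863 + 255}{2027 - 2} = \frac{3118}{2025}$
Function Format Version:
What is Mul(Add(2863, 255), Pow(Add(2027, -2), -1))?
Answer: Rational(3118, 2025) ≈ 1.5398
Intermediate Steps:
Mul(Add(2863, 255), Pow(Add(2027, -2), -1)) = Mul(3118, Pow(2025, -1)) = Mul(3118, Rational(1, 2025)) = Rational(3118, 2025)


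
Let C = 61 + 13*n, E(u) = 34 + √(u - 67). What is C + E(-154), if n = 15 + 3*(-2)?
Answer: 212 + I*√221 ≈ 212.0 + 14.866*I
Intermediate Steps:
n = 9 (n = 15 - 6 = 9)
E(u) = 34 + √(-67 + u)
C = 178 (C = 61 + 13*9 = 61 + 117 = 178)
C + E(-154) = 178 + (34 + √(-67 - 154)) = 178 + (34 + √(-221)) = 178 + (34 + I*√221) = 212 + I*√221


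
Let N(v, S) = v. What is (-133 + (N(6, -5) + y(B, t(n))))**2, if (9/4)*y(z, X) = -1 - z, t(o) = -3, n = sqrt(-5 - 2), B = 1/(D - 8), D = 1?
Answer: 7155625/441 ≈ 16226.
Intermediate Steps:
B = -1/7 (B = 1/(1 - 8) = 1/(-7) = -1/7 ≈ -0.14286)
n = I*sqrt(7) (n = sqrt(-7) = I*sqrt(7) ≈ 2.6458*I)
y(z, X) = -4/9 - 4*z/9 (y(z, X) = 4*(-1 - z)/9 = -4/9 - 4*z/9)
(-133 + (N(6, -5) + y(B, t(n))))**2 = (-133 + (6 + (-4/9 - 4/9*(-1/7))))**2 = (-133 + (6 + (-4/9 + 4/63)))**2 = (-133 + (6 - 8/21))**2 = (-133 + 118/21)**2 = (-2675/21)**2 = 7155625/441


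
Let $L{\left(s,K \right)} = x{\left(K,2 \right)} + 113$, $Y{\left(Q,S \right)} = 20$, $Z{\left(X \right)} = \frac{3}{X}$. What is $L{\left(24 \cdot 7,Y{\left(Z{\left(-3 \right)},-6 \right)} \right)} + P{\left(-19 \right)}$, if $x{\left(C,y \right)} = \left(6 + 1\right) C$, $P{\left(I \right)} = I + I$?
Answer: $215$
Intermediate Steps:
$P{\left(I \right)} = 2 I$
$x{\left(C,y \right)} = 7 C$
$L{\left(s,K \right)} = 113 + 7 K$ ($L{\left(s,K \right)} = 7 K + 113 = 113 + 7 K$)
$L{\left(24 \cdot 7,Y{\left(Z{\left(-3 \right)},-6 \right)} \right)} + P{\left(-19 \right)} = \left(113 + 7 \cdot 20\right) + 2 \left(-19\right) = \left(113 + 140\right) - 38 = 253 - 38 = 215$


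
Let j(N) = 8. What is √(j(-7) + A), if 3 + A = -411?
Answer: I*√406 ≈ 20.149*I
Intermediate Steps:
A = -414 (A = -3 - 411 = -414)
√(j(-7) + A) = √(8 - 414) = √(-406) = I*√406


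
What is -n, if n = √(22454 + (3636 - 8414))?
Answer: -6*√491 ≈ -132.95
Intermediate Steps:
n = 6*√491 (n = √(22454 - 4778) = √17676 = 6*√491 ≈ 132.95)
-n = -6*√491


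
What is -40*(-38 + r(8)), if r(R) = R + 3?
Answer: 1080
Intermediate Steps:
r(R) = 3 + R
-40*(-38 + r(8)) = -40*(-38 + (3 + 8)) = -40*(-38 + 11) = -40*(-27) = 1080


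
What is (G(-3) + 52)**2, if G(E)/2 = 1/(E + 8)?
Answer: 68644/25 ≈ 2745.8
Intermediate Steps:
G(E) = 2/(8 + E) (G(E) = 2/(E + 8) = 2/(8 + E))
(G(-3) + 52)**2 = (2/(8 - 3) + 52)**2 = (2/5 + 52)**2 = (262/5)**2 = 68644/25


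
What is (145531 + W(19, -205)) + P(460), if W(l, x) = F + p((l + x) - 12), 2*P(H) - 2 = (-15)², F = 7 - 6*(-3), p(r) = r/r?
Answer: 291341/2 ≈ 1.4567e+5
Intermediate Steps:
p(r) = 1
F = 25 (F = 7 + 18 = 25)
P(H) = 227/2 (P(H) = 1 + (½)*(-15)² = 1 + (½)*225 = 1 + 225/2 = 227/2)
W(l, x) = 26 (W(l, x) = 25 + 1 = 26)
(145531 + W(19, -205)) + P(460) = (145531 + 26) + 227/2 = 145557 + 227/2 = 291341/2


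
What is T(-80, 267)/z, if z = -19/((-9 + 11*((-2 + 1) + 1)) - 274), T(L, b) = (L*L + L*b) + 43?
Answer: -4221511/19 ≈ -2.2218e+5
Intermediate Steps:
T(L, b) = 43 + L² + L*b (T(L, b) = (L² + L*b) + 43 = 43 + L² + L*b)
z = 19/283 (z = -19/((-9 + 11*(-1 + 1)) - 274) = -19/((-9 + 11*0) - 274) = -19/((-9 + 0) - 274) = -19/(-9 - 274) = -19/(-283) = -1/283*(-19) = 19/283 ≈ 0.067138)
T(-80, 267)/z = (43 + (-80)² - 80*267)/(19/283) = (43 + 6400 - 21360)*(283/19) = -14917*283/19 = -4221511/19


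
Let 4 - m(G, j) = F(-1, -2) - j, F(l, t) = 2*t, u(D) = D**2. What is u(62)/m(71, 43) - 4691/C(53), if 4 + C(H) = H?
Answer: -50885/2499 ≈ -20.362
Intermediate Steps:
C(H) = -4 + H
m(G, j) = 8 + j (m(G, j) = 4 - (2*(-2) - j) = 4 - (-4 - j) = 4 + (4 + j) = 8 + j)
u(62)/m(71, 43) - 4691/C(53) = 62**2/(8 + 43) - 4691/(-4 + 53) = 3844/51 - 4691/49 = -50885/2499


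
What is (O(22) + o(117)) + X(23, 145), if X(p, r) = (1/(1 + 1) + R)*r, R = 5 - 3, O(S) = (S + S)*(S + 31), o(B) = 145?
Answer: 5679/2 ≈ 2839.5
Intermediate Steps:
O(S) = 2*S*(31 + S) (O(S) = (2*S)*(31 + S) = 2*S*(31 + S))
R = 2
X(p, r) = 5*r/2 (X(p, r) = (1/(1 + 1) + 2)*r = (1/2 + 2)*r = (½ + 2)*r = 5*r/2)
(O(22) + o(117)) + X(23, 145) = (2*22*(31 + 22) + 145) + (5/2)*145 = (2*22*53 + 145) + 725/2 = (2332 + 145) + 725/2 = 2477 + 725/2 = 5679/2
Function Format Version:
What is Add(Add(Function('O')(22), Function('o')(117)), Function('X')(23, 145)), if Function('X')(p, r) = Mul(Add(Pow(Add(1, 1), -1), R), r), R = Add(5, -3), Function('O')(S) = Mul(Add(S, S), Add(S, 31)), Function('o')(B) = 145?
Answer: Rational(5679, 2) ≈ 2839.5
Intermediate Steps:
Function('O')(S) = Mul(2, S, Add(31, S)) (Function('O')(S) = Mul(Mul(2, S), Add(31, S)) = Mul(2, S, Add(31, S)))
R = 2
Function('X')(p, r) = Mul(Rational(5, 2), r) (Function('X')(p, r) = Mul(Add(Pow(Add(1, 1), -1), 2), r) = Mul(Add(Pow(2, -1), 2), r) = Mul(Add(Rational(1, 2), 2), r) = Mul(Rational(5, 2), r))
Add(Add(Function('O')(22), Function('o')(117)), Function('X')(23, 145)) = Add(Add(Mul(2, 22, Add(31, 22)), 145), Mul(Rational(5, 2), 145)) = Add(Add(Mul(2, 22, 53), 145), Rational(725, 2)) = Add(Add(2332, 145), Rational(725, 2)) = Add(2477, Rational(725, 2)) = Rational(5679, 2)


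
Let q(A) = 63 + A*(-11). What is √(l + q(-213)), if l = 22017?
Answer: √24423 ≈ 156.28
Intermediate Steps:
q(A) = 63 - 11*A
√(l + q(-213)) = √(22017 + (63 - 11*(-213))) = √(22017 + (63 + 2343)) = √(22017 + 2406) = √24423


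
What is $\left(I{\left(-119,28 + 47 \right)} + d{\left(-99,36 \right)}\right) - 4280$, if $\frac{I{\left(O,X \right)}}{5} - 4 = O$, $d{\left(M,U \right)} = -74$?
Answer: $-4929$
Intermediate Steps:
$I{\left(O,X \right)} = 20 + 5 O$
$\left(I{\left(-119,28 + 47 \right)} + d{\left(-99,36 \right)}\right) - 4280 = \left(\left(20 + 5 \left(-119\right)\right) - 74\right) - 4280 = \left(\left(20 - 595\right) - 74\right) - 4280 = \left(-575 - 74\right) - 4280 = -649 - 4280 = -4929$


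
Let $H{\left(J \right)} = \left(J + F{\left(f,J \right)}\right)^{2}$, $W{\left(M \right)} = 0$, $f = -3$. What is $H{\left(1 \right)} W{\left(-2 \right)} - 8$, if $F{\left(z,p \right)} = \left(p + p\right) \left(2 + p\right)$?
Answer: $-8$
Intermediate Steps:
$F{\left(z,p \right)} = 2 p \left(2 + p\right)$
$H{\left(J \right)} = \left(J + 2 J \left(2 + J\right)\right)^{2}$
$H{\left(1 \right)} W{\left(-2 \right)} - 8 = 1^{2} \left(5 + 2 \cdot 1\right)^{2} \cdot 0 - 8 = 1 \left(5 + 2\right)^{2} \cdot 0 - 8 = 1 \cdot 7^{2} \cdot 0 - 8 = 1 \cdot 49 \cdot 0 - 8 = 49 \cdot 0 - 8 = 0 - 8 = -8$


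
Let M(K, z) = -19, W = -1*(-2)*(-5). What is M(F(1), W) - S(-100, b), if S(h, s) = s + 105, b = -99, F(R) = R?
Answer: -25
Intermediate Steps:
W = -10 (W = 2*(-5) = -10)
S(h, s) = 105 + s
M(F(1), W) - S(-100, b) = -19 - (105 - 99) = -19 - 1*6 = -19 - 6 = -25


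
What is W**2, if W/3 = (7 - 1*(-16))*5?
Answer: 119025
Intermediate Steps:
W = 345 (W = 3*((7 - 1*(-16))*5) = 3*((7 + 16)*5) = 3*(23*5) = 3*115 = 345)
W**2 = 345**2 = 119025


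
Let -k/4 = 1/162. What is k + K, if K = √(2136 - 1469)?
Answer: -2/81 + √667 ≈ 25.802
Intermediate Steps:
K = √667 ≈ 25.826
k = -2/81 (k = -4/162 = -4*1/162 = -2/81 ≈ -0.024691)
k + K = -2/81 + √667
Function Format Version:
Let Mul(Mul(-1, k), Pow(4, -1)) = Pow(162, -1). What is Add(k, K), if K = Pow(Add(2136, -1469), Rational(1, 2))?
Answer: Add(Rational(-2, 81), Pow(667, Rational(1, 2))) ≈ 25.802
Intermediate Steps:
K = Pow(667, Rational(1, 2)) ≈ 25.826
k = Rational(-2, 81) (k = Mul(-4, Pow(162, -1)) = Mul(-4, Rational(1, 162)) = Rational(-2, 81) ≈ -0.024691)
Add(k, K) = Add(Rational(-2, 81), Pow(667, Rational(1, 2)))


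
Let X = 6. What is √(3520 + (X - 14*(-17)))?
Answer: 2*√941 ≈ 61.351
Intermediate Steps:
√(3520 + (X - 14*(-17))) = √(3520 + (6 - 14*(-17))) = √(3520 + (6 + 238)) = √(3520 + 244) = √3764 = 2*√941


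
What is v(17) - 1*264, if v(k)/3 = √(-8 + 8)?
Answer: -264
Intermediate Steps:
v(k) = 0 (v(k) = 3*√(-8 + 8) = 3*√0 = 3*0 = 0)
v(17) - 1*264 = 0 - 1*264 = 0 - 264 = -264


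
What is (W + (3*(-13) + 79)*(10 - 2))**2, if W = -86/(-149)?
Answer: 2281590756/22201 ≈ 1.0277e+5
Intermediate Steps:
W = 86/149 (W = -86*(-1/149) = 86/149 ≈ 0.57718)
(W + (3*(-13) + 79)*(10 - 2))**2 = (86/149 + (3*(-13) + 79)*(10 - 2))**2 = (86/149 + (-39 + 79)*8)**2 = (86/149 + 40*8)**2 = (86/149 + 320)**2 = (47766/149)**2 = 2281590756/22201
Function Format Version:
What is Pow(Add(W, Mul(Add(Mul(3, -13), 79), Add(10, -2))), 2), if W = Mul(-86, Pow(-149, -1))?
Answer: Rational(2281590756, 22201) ≈ 1.0277e+5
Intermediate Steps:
W = Rational(86, 149) (W = Mul(-86, Rational(-1, 149)) = Rational(86, 149) ≈ 0.57718)
Pow(Add(W, Mul(Add(Mul(3, -13), 79), Add(10, -2))), 2) = Pow(Add(Rational(86, 149), Mul(Add(Mul(3, -13), 79), Add(10, -2))), 2) = Pow(Add(Rational(86, 149), Mul(Add(-39, 79), 8)), 2) = Pow(Add(Rational(86, 149), Mul(40, 8)), 2) = Pow(Add(Rational(86, 149), 320), 2) = Pow(Rational(47766, 149), 2) = Rational(2281590756, 22201)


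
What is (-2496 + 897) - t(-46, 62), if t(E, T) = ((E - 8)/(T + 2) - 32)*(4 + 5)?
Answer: -41709/32 ≈ -1303.4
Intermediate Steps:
t(E, T) = -288 + 9*(-8 + E)/(2 + T) (t(E, T) = ((-8 + E)/(2 + T) - 32)*9 = (-32 + (-8 + E)/(2 + T))*9 = -288 + 9*(-8 + E)/(2 + T))
(-2496 + 897) - t(-46, 62) = (-2496 + 897) - 9*(-72 - 46 - 32*62)/(2 + 62) = -1599 - 9*(-72 - 46 - 1984)/64 = -1599 - 9*(-2102)/64 = -1599 - 1*(-9459/32) = -1599 + 9459/32 = -41709/32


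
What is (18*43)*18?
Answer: 13932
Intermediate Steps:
(18*43)*18 = 774*18 = 13932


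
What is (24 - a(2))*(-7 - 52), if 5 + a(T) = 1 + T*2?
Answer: -1416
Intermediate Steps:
a(T) = -4 + 2*T (a(T) = -5 + (1 + T*2) = -5 + (1 + 2*T) = -4 + 2*T)
(24 - a(2))*(-7 - 52) = (24 - (-4 + 2*2))*(-7 - 52) = (24 - (-4 + 4))*(-59) = (24 - 1*0)*(-59) = (24 + 0)*(-59) = 24*(-59) = -1416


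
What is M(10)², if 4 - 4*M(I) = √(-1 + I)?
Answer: 1/16 ≈ 0.062500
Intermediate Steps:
M(I) = 1 - √(-1 + I)/4
M(10)² = (1 - √(-1 + 10)/4)² = (1 - √9/4)² = (1 - ¼*3)² = (1 - ¾)² = (¼)² = 1/16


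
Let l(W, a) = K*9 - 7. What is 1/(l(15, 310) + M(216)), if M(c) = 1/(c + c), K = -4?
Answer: -432/18575 ≈ -0.023257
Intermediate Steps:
l(W, a) = -43 (l(W, a) = -4*9 - 7 = -36 - 7 = -43)
M(c) = 1/(2*c)
1/(l(15, 310) + M(216)) = 1/(-43 + (½)/216) = 1/(-43 + (½)*(1/216)) = 1/(-43 + 1/432) = 1/(-18575/432) = -432/18575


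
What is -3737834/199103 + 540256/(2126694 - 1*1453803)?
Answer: -2407588267726/133974616773 ≈ -17.970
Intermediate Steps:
-3737834/199103 + 540256/(2126694 - 1*1453803) = -3737834*1/199103 + 540256/(2126694 - 1453803) = -3737834/199103 + 540256/672891 = -2407588267726/133974616773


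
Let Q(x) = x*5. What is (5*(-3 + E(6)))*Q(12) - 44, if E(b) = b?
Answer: 856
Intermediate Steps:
Q(x) = 5*x
(5*(-3 + E(6)))*Q(12) - 44 = (5*(-3 + 6))*(5*12) - 44 = (5*3)*60 - 44 = 15*60 - 44 = 900 - 44 = 856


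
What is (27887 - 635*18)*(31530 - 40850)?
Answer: -153379240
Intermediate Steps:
(27887 - 635*18)*(31530 - 40850) = (27887 - 11430)*(-9320) = 16457*(-9320) = -153379240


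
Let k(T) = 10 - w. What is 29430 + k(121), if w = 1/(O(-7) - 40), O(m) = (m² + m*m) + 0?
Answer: 1707519/58 ≈ 29440.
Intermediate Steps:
O(m) = 2*m² (O(m) = (m² + m²) + 0 = 2*m² + 0 = 2*m²)
w = 1/58 (w = 1/(2*(-7)² - 40) = 1/(2*49 - 40) = 1/(98 - 40) = 1/58 ≈ 0.017241)
k(T) = 579/58 (k(T) = 10 - 1*1/58 = 10 - 1/58 = 579/58)
29430 + k(121) = 29430 + 579/58 = 1707519/58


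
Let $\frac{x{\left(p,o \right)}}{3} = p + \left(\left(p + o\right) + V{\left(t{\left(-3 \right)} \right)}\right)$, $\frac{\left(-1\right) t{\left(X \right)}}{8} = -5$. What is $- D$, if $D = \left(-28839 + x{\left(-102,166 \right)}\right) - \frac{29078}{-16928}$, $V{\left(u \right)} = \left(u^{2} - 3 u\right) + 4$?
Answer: $\frac{207361925}{8464} \approx 24499.0$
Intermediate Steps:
$t{\left(X \right)} = 40$ ($t{\left(X \right)} = \left(-8\right) \left(-5\right) = 40$)
$V{\left(u \right)} = 4 + u^{2} - 3 u$
$x{\left(p,o \right)} = 4452 + 3 o + 6 p$ ($x{\left(p,o \right)} = 3 \left(p + \left(\left(p + o\right) + \left(4 + 40^{2} - 120\right)\right)\right) = 3 \left(p + \left(\left(o + p\right) + \left(4 + 1600 - 120\right)\right)\right) = 3 \left(p + \left(\left(o + p\right) + 1484\right)\right) = 3 \left(p + \left(1484 + o + p\right)\right) = 3 \left(1484 + o + 2 p\right) = 4452 + 3 o + 6 p$)
$D = - \frac{207361925}{8464}$ ($D = \left(-28839 + \left(4452 + 3 \cdot 166 + 6 \left(-102\right)\right)\right) - \frac{29078}{-16928} = \left(-28839 + \left(4452 + 498 - 612\right)\right) - - \frac{14539}{8464} = \left(-28839 + 4338\right) + \frac{14539}{8464} = -24501 + \frac{14539}{8464} = - \frac{207361925}{8464} \approx -24499.0$)
$- D = \left(-1\right) \left(- \frac{207361925}{8464}\right) = \frac{207361925}{8464}$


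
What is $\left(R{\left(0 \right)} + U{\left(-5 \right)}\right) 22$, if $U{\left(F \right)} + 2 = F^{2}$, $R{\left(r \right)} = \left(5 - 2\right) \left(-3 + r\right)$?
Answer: $308$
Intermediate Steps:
$R{\left(r \right)} = -9 + 3 r$ ($R{\left(r \right)} = 3 \left(-3 + r\right) = -9 + 3 r$)
$U{\left(F \right)} = -2 + F^{2}$
$\left(R{\left(0 \right)} + U{\left(-5 \right)}\right) 22 = \left(\left(-9 + 3 \cdot 0\right) - \left(2 - \left(-5\right)^{2}\right)\right) 22 = \left(\left(-9 + 0\right) + \left(-2 + 25\right)\right) 22 = \left(-9 + 23\right) 22 = 14 \cdot 22 = 308$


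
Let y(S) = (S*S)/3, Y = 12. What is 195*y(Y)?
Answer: 9360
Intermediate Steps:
y(S) = S²/3 (y(S) = S²*(⅓) = S²/3)
195*y(Y) = 195*((⅓)*12²) = 195*((⅓)*144) = 195*48 = 9360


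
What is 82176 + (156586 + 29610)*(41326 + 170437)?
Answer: 39429505724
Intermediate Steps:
82176 + (156586 + 29610)*(41326 + 170437) = 82176 + 186196*211763 = 82176 + 39429423548 = 39429505724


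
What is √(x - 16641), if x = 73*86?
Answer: I*√10363 ≈ 101.8*I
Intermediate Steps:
x = 6278
√(x - 16641) = √(6278 - 16641) = √(-10363) = I*√10363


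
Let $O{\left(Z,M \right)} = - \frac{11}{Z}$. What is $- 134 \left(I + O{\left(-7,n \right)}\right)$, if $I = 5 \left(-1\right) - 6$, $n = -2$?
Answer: $\frac{8844}{7} \approx 1263.4$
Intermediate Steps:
$I = -11$ ($I = -5 - 6 = -11$)
$- 134 \left(I + O{\left(-7,n \right)}\right) = - 134 \left(-11 - \frac{11}{-7}\right) = - 134 \left(-11 - - \frac{11}{7}\right) = - 134 \left(-11 + \frac{11}{7}\right) = \left(-134\right) \left(- \frac{66}{7}\right) = \frac{8844}{7}$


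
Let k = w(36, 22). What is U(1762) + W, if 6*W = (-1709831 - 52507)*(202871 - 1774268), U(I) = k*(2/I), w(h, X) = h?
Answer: 406630343548347/881 ≈ 4.6156e+11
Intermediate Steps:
k = 36
U(I) = 72/I (U(I) = 36*(2/I) = 72/I)
W = 461555441031 (W = ((-1709831 - 52507)*(202871 - 1774268))/6 = (-1762338*(-1571397))/6 = (1/6)*2769332646186 = 461555441031)
U(1762) + W = 72/1762 + 461555441031 = 72*(1/1762) + 461555441031 = 36/881 + 461555441031 = 406630343548347/881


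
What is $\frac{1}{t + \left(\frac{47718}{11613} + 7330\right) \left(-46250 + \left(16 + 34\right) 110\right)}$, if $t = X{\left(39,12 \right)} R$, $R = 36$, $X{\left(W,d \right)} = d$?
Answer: $- \frac{3871}{1156904519728} \approx -3.346 \cdot 10^{-9}$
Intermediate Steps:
$t = 432$ ($t = 12 \cdot 36 = 432$)
$\frac{1}{t + \left(\frac{47718}{11613} + 7330\right) \left(-46250 + \left(16 + 34\right) 110\right)} = \frac{1}{432 + \left(\frac{47718}{11613} + 7330\right) \left(-46250 + \left(16 + 34\right) 110\right)} = \frac{1}{432 + \left(47718 \cdot \frac{1}{11613} + 7330\right) \left(-46250 + 50 \cdot 110\right)} = \frac{1}{432 + \left(\frac{15906}{3871} + 7330\right) \left(-46250 + 5500\right)} = \frac{1}{432 + \frac{28390336}{3871} \left(-40750\right)} = \frac{1}{432 - \frac{1156906192000}{3871}} = \frac{1}{- \frac{1156904519728}{3871}} = - \frac{3871}{1156904519728}$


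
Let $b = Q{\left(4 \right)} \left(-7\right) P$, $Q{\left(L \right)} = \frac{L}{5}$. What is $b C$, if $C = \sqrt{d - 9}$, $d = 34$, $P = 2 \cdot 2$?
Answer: $-112$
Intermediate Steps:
$P = 4$
$Q{\left(L \right)} = \frac{L}{5}$ ($Q{\left(L \right)} = L \frac{1}{5} = \frac{L}{5}$)
$b = - \frac{112}{5}$ ($b = \frac{1}{5} \cdot 4 \left(-7\right) 4 = \frac{4}{5} \left(-7\right) 4 = \left(- \frac{28}{5}\right) 4 = - \frac{112}{5} \approx -22.4$)
$C = 5$ ($C = \sqrt{34 - 9} = \sqrt{25} = 5$)
$b C = \left(- \frac{112}{5}\right) 5 = -112$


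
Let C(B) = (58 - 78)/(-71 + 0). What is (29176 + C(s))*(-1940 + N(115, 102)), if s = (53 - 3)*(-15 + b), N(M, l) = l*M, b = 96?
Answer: 20280141640/71 ≈ 2.8564e+8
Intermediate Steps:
N(M, l) = M*l
s = 4050 (s = (53 - 3)*(-15 + 96) = 50*81 = 4050)
C(B) = 20/71 (C(B) = -20/(-71) = -20*(-1/71) = 20/71)
(29176 + C(s))*(-1940 + N(115, 102)) = (29176 + 20/71)*(-1940 + 115*102) = 2071516*(-1940 + 11730)/71 = (2071516/71)*9790 = 20280141640/71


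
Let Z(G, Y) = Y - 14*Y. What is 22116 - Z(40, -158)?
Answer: 20062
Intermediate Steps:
Z(G, Y) = -13*Y
22116 - Z(40, -158) = 22116 - (-13)*(-158) = 22116 - 1*2054 = 22116 - 2054 = 20062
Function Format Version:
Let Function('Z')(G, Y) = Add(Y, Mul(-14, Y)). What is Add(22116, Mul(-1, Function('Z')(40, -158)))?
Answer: 20062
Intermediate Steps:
Function('Z')(G, Y) = Mul(-13, Y)
Add(22116, Mul(-1, Function('Z')(40, -158))) = Add(22116, Mul(-1, Mul(-13, -158))) = Add(22116, Mul(-1, 2054)) = Add(22116, -2054) = 20062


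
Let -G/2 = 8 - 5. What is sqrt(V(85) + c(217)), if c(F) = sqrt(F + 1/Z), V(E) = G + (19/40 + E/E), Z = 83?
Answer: sqrt(-12469090 + 66400*sqrt(373749))/1660 ≈ 3.1947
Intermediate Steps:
G = -6 (G = -2*(8 - 5) = -2*3 = -6)
V(E) = -181/40 (V(E) = -6 + (19/40 + E/E) = -6 + (19*(1/40) + 1) = -6 + (19/40 + 1) = -6 + 59/40 = -181/40)
c(F) = sqrt(1/83 + F) (c(F) = sqrt(F + 1/83) = sqrt(1/83 + F))
sqrt(V(85) + c(217)) = sqrt(-181/40 + sqrt(83 + 6889*217)/83) = sqrt(-181/40 + sqrt(83 + 1494913)/83) = sqrt(-181/40 + sqrt(1494996)/83) = sqrt(-181/40 + (2*sqrt(373749))/83) = sqrt(-181/40 + 2*sqrt(373749)/83)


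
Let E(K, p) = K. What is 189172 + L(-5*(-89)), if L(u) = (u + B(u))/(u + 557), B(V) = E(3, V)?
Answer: 94775396/501 ≈ 1.8917e+5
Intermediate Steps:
B(V) = 3
L(u) = (3 + u)/(557 + u) (L(u) = (u + 3)/(u + 557) = (3 + u)/(557 + u))
189172 + L(-5*(-89)) = 189172 + (3 - 5*(-89))/(557 - 5*(-89)) = 189172 + (3 + 445)/(557 + 445) = 189172 + 448/1002 = 189172 + (1/1002)*448 = 189172 + 224/501 = 94775396/501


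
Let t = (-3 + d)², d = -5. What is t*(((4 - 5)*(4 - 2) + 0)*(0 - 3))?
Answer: 384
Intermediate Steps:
t = 64 (t = (-3 - 5)² = (-8)² = 64)
t*(((4 - 5)*(4 - 2) + 0)*(0 - 3)) = 64*(((4 - 5)*(4 - 2) + 0)*(0 - 3)) = 64*((-1*2 + 0)*(-3)) = 64*((-2 + 0)*(-3)) = 64*(-2*(-3)) = 64*6 = 384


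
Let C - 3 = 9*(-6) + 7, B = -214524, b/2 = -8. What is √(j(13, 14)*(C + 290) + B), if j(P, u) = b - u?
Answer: 12*I*√1541 ≈ 471.07*I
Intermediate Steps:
b = -16 (b = 2*(-8) = -16)
j(P, u) = -16 - u
C = -44 (C = 3 + (9*(-6) + 7) = 3 + (-54 + 7) = 3 - 47 = -44)
√(j(13, 14)*(C + 290) + B) = √((-16 - 1*14)*(-44 + 290) - 214524) = √((-16 - 14)*246 - 214524) = √(-30*246 - 214524) = √(-7380 - 214524) = √(-221904) = 12*I*√1541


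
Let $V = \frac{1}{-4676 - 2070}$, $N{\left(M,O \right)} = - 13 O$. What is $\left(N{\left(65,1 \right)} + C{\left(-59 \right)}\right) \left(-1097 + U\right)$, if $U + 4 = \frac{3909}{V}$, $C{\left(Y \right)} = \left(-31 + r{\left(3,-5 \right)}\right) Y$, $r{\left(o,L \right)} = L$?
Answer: $-55669634865$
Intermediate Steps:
$V = - \frac{1}{6746}$ ($V = \frac{1}{-6746} = - \frac{1}{6746} \approx -0.00014824$)
$C{\left(Y \right)} = - 36 Y$ ($C{\left(Y \right)} = \left(-31 - 5\right) Y = - 36 Y$)
$U = -26370118$ ($U = -4 + \frac{3909}{- \frac{1}{6746}} = -4 + 3909 \left(-6746\right) = -4 - 26370114 = -26370118$)
$\left(N{\left(65,1 \right)} + C{\left(-59 \right)}\right) \left(-1097 + U\right) = \left(\left(-13\right) 1 - -2124\right) \left(-1097 - 26370118\right) = \left(-13 + 2124\right) \left(-26371215\right) = 2111 \left(-26371215\right) = -55669634865$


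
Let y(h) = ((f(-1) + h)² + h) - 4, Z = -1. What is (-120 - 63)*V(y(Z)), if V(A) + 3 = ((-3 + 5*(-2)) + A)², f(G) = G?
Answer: -35319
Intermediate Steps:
y(h) = -4 + h + (-1 + h)² (y(h) = ((-1 + h)² + h) - 4 = (h + (-1 + h)²) - 4 = -4 + h + (-1 + h)²)
V(A) = -3 + (-13 + A)² (V(A) = -3 + ((-3 + 5*(-2)) + A)² = -3 + ((-3 - 10) + A)² = -3 + (-13 + A)²)
(-120 - 63)*V(y(Z)) = (-120 - 63)*(-3 + (-13 + (-3 + (-1)² - 1*(-1)))²) = -183*(-3 + (-13 + (-3 + 1 + 1))²) = -183*(-3 + (-13 - 1)²) = -183*(-3 + (-14)²) = -183*(-3 + 196) = -183*193 = -35319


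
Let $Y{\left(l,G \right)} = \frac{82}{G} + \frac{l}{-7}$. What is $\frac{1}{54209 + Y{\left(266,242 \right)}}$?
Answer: $\frac{121}{6554732} \approx 1.846 \cdot 10^{-5}$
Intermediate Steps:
$Y{\left(l,G \right)} = \frac{82}{G} - \frac{l}{7}$ ($Y{\left(l,G \right)} = \frac{82}{G} + l \left(- \frac{1}{7}\right) = \frac{82}{G} - \frac{l}{7}$)
$\frac{1}{54209 + Y{\left(266,242 \right)}} = \frac{1}{54209 + \left(\frac{82}{242} - 38\right)} = \frac{1}{54209 + \left(82 \cdot \frac{1}{242} - 38\right)} = \frac{1}{54209 + \left(\frac{41}{121} - 38\right)} = \frac{1}{54209 - \frac{4557}{121}} = \frac{1}{\frac{6554732}{121}} = \frac{121}{6554732}$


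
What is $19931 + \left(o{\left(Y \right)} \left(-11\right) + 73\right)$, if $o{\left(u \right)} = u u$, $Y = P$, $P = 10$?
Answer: $18904$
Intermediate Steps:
$Y = 10$
$o{\left(u \right)} = u^{2}$
$19931 + \left(o{\left(Y \right)} \left(-11\right) + 73\right) = 19931 + \left(10^{2} \left(-11\right) + 73\right) = 19931 + \left(100 \left(-11\right) + 73\right) = 19931 + \left(-1100 + 73\right) = 19931 - 1027 = 18904$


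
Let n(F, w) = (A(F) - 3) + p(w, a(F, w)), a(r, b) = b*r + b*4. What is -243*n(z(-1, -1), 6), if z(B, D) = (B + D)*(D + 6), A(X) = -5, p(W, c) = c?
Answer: 10692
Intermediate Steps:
a(r, b) = 4*b + b*r (a(r, b) = b*r + 4*b = 4*b + b*r)
z(B, D) = (6 + D)*(B + D) (z(B, D) = (B + D)*(6 + D) = (6 + D)*(B + D))
n(F, w) = -8 + w*(4 + F) (n(F, w) = (-5 - 3) + w*(4 + F) = -8 + w*(4 + F))
-243*n(z(-1, -1), 6) = -243*(-8 + 6*(4 + ((-1)² + 6*(-1) + 6*(-1) - 1*(-1)))) = -243*(-8 + 6*(4 + (1 - 6 - 6 + 1))) = -243*(-8 + 6*(4 - 10)) = -243*(-8 + 6*(-6)) = -243*(-8 - 36) = -243*(-44) = 10692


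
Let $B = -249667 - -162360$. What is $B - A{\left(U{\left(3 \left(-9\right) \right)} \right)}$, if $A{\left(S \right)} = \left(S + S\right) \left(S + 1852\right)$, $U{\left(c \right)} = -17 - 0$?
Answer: $-24917$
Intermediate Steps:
$B = -87307$ ($B = -249667 + 162360 = -87307$)
$U{\left(c \right)} = -17$ ($U{\left(c \right)} = -17 + 0 = -17$)
$A{\left(S \right)} = 2 S \left(1852 + S\right)$
$B - A{\left(U{\left(3 \left(-9\right) \right)} \right)} = -87307 - 2 \left(-17\right) \left(1852 - 17\right) = -87307 - 2 \left(-17\right) 1835 = -87307 - -62390 = -87307 + 62390 = -24917$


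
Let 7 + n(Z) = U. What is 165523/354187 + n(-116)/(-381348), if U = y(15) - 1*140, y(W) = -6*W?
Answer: 21068602441/45022834692 ≈ 0.46795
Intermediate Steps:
U = -230 (U = -6*15 - 1*140 = -90 - 140 = -230)
n(Z) = -237 (n(Z) = -7 - 230 = -237)
165523/354187 + n(-116)/(-381348) = 165523/354187 - 237/(-381348) = 165523*(1/354187) - 237*(-1/381348) = 165523/354187 + 79/127116 = 21068602441/45022834692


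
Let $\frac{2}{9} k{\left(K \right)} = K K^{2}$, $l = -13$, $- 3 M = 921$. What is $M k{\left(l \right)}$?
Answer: $\frac{6070311}{2} \approx 3.0352 \cdot 10^{6}$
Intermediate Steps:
$M = -307$ ($M = \left(- \frac{1}{3}\right) 921 = -307$)
$k{\left(K \right)} = \frac{9 K^{3}}{2}$ ($k{\left(K \right)} = \frac{9 K K^{2}}{2} = \frac{9 K^{3}}{2}$)
$M k{\left(l \right)} = - 307 \frac{9 \left(-13\right)^{3}}{2} = - 307 \cdot \frac{9}{2} \left(-2197\right) = \left(-307\right) \left(- \frac{19773}{2}\right) = \frac{6070311}{2}$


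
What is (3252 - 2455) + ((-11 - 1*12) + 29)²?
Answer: 833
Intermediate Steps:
(3252 - 2455) + ((-11 - 1*12) + 29)² = 797 + ((-11 - 12) + 29)² = 797 + (-23 + 29)² = 797 + 6² = 797 + 36 = 833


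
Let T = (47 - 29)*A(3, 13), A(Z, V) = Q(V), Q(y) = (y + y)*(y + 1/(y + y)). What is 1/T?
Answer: 1/6102 ≈ 0.00016388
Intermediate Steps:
Q(y) = 2*y*(y + 1/(2*y)) (Q(y) = (2*y)*(y + 1/(2*y)) = 2*y*(y + 1/(2*y)))
A(Z, V) = 1 + 2*V²
T = 6102 (T = (47 - 29)*(1 + 2*13²) = 18*(1 + 2*169) = 18*(1 + 338) = 18*339 = 6102)
1/T = 1/6102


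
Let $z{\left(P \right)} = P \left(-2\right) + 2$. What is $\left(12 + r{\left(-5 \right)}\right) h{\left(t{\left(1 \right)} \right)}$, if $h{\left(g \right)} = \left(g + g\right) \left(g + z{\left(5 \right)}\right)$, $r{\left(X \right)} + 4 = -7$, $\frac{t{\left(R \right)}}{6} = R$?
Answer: $-24$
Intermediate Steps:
$t{\left(R \right)} = 6 R$
$z{\left(P \right)} = 2 - 2 P$ ($z{\left(P \right)} = - 2 P + 2 = 2 - 2 P$)
$r{\left(X \right)} = -11$ ($r{\left(X \right)} = -4 - 7 = -11$)
$h{\left(g \right)} = 2 g \left(-8 + g\right)$ ($h{\left(g \right)} = \left(g + g\right) \left(g + \left(2 - 10\right)\right) = 2 g \left(g + \left(2 - 10\right)\right) = 2 g \left(g - 8\right) = 2 g \left(-8 + g\right)$)
$\left(12 + r{\left(-5 \right)}\right) h{\left(t{\left(1 \right)} \right)} = \left(12 - 11\right) 2 \cdot 6 \cdot 1 \left(-8 + 6 \cdot 1\right) = 1 \cdot 2 \cdot 6 \left(-8 + 6\right) = 1 \cdot 2 \cdot 6 \left(-2\right) = 1 \left(-24\right) = -24$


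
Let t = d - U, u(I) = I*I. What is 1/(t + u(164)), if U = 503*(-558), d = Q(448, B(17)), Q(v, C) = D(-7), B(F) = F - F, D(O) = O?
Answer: 1/307563 ≈ 3.2514e-6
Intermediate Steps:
B(F) = 0
Q(v, C) = -7
d = -7
u(I) = I²
U = -280674
t = 280667 (t = -7 - 1*(-280674) = -7 + 280674 = 280667)
1/(t + u(164)) = 1/(280667 + 164²) = 1/(280667 + 26896) = 1/307563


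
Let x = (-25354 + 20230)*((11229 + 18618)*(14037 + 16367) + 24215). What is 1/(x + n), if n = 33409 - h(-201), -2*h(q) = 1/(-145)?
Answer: -290/1348497401473271 ≈ -2.1505e-13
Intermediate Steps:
h(q) = 1/290 (h(q) = -½/(-145) = -½*(-1/145) = 1/290)
x = -4649991072972 (x = -5124*(29847*30404 + 24215) = -5124*(907468188 + 24215) = -5124*907492403 = -4649991072972)
n = 9688609/290 (n = 33409 - 1*1/290 = 33409 - 1/290 = 9688609/290 ≈ 33409.)
1/(x + n) = 1/(-4649991072972 + 9688609/290) = 1/(-1348497401473271/290) = -290/1348497401473271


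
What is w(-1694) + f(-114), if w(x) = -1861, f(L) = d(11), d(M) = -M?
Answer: -1872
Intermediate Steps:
f(L) = -11 (f(L) = -1*11 = -11)
w(-1694) + f(-114) = -1861 - 11 = -1872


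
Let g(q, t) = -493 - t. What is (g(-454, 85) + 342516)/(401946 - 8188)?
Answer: 170969/196879 ≈ 0.86840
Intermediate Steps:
(g(-454, 85) + 342516)/(401946 - 8188) = ((-493 - 1*85) + 342516)/(401946 - 8188) = ((-493 - 85) + 342516)/393758 = (-578 + 342516)*(1/393758) = 341938*(1/393758) = 170969/196879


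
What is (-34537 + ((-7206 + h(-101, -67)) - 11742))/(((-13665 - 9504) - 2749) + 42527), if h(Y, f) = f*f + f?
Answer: -49063/16609 ≈ -2.9540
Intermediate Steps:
h(Y, f) = f + f² (h(Y, f) = f² + f = f + f²)
(-34537 + ((-7206 + h(-101, -67)) - 11742))/(((-13665 - 9504) - 2749) + 42527) = (-34537 + ((-7206 - 67*(1 - 67)) - 11742))/(((-13665 - 9504) - 2749) + 42527) = (-34537 + ((-7206 - 67*(-66)) - 11742))/((-23169 - 2749) + 42527) = (-34537 + ((-7206 + 4422) - 11742))/(-25918 + 42527) = (-34537 + (-2784 - 11742))/16609 = (-34537 - 14526)*(1/16609) = -49063*1/16609 = -49063/16609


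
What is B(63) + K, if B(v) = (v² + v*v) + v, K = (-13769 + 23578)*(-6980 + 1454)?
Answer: -54196533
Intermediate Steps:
K = -54204534 (K = 9809*(-5526) = -54204534)
B(v) = v + 2*v² (B(v) = (v² + v²) + v = 2*v² + v = v + 2*v²)
B(63) + K = 63*(1 + 2*63) - 54204534 = 63*(1 + 126) - 54204534 = 63*127 - 54204534 = 8001 - 54204534 = -54196533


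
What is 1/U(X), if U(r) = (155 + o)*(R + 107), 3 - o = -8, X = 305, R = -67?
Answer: 1/6640 ≈ 0.00015060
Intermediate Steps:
o = 11 (o = 3 - 1*(-8) = 3 + 8 = 11)
U(r) = 6640 (U(r) = (155 + 11)*(-67 + 107) = 166*40 = 6640)
1/U(X) = 1/6640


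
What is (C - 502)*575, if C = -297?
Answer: -459425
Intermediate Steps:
(C - 502)*575 = (-297 - 502)*575 = -799*575 = -459425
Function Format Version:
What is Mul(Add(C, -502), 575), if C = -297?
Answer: -459425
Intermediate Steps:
Mul(Add(C, -502), 575) = Mul(Add(-297, -502), 575) = Mul(-799, 575) = -459425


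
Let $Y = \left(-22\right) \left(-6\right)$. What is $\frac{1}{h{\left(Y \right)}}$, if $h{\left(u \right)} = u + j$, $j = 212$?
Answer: $\frac{1}{344} \approx 0.002907$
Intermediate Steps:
$Y = 132$
$h{\left(u \right)} = 212 + u$ ($h{\left(u \right)} = u + 212 = 212 + u$)
$\frac{1}{h{\left(Y \right)}} = \frac{1}{212 + 132} = \frac{1}{344}$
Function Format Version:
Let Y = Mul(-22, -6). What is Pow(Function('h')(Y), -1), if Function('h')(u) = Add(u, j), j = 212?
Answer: Rational(1, 344) ≈ 0.0029070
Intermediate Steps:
Y = 132
Function('h')(u) = Add(212, u) (Function('h')(u) = Add(u, 212) = Add(212, u))
Pow(Function('h')(Y), -1) = Pow(Add(212, 132), -1) = Pow(344, -1) = Rational(1, 344)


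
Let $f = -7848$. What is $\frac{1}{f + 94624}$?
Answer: $\frac{1}{86776} \approx 1.1524 \cdot 10^{-5}$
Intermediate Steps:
$\frac{1}{f + 94624} = \frac{1}{-7848 + 94624} = \frac{1}{86776}$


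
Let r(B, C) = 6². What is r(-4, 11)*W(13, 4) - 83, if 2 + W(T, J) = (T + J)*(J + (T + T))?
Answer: 18205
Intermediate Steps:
W(T, J) = -2 + (J + T)*(J + 2*T) (W(T, J) = -2 + (T + J)*(J + (T + T)) = -2 + (J + T)*(J + 2*T))
r(B, C) = 36
r(-4, 11)*W(13, 4) - 83 = 36*(-2 + 4² + 2*13² + 3*4*13) - 83 = 36*(-2 + 16 + 2*169 + 156) - 83 = 36*(-2 + 16 + 338 + 156) - 83 = 36*508 - 83 = 18288 - 83 = 18205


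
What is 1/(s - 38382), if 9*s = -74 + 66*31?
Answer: -9/343466 ≈ -2.6203e-5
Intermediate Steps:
s = 1972/9 (s = (-74 + 66*31)/9 = (-74 + 2046)/9 = (⅑)*1972 = 1972/9 ≈ 219.11)
1/(s - 38382) = 1/(1972/9 - 38382) = 1/(-343466/9) = -9/343466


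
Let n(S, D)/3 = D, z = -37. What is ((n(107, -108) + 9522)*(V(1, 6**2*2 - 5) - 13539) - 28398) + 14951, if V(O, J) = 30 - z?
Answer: -123928903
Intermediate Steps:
V(O, J) = 67 (V(O, J) = 30 - 1*(-37) = 30 + 37 = 67)
n(S, D) = 3*D
((n(107, -108) + 9522)*(V(1, 6**2*2 - 5) - 13539) - 28398) + 14951 = ((3*(-108) + 9522)*(67 - 13539) - 28398) + 14951 = ((-324 + 9522)*(-13472) - 28398) + 14951 = (9198*(-13472) - 28398) + 14951 = (-123915456 - 28398) + 14951 = -123943854 + 14951 = -123928903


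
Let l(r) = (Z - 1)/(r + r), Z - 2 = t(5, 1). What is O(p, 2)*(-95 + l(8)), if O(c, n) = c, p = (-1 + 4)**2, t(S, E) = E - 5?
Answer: -13707/16 ≈ -856.69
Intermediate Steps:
t(S, E) = -5 + E
Z = -2 (Z = 2 + (-5 + 1) = 2 - 4 = -2)
p = 9 (p = 3**2 = 9)
l(r) = -3/(2*r) (l(r) = (-2 - 1)/(r + r) = -3*1/(2*r) = -3/(2*r))
O(p, 2)*(-95 + l(8)) = 9*(-95 - 3/2/8) = 9*(-95 - 3/2*1/8) = 9*(-95 - 3/16) = 9*(-1523/16) = -13707/16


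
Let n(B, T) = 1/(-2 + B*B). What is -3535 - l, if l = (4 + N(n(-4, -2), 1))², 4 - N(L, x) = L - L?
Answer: -3599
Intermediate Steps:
n(B, T) = 1/(-2 + B²)
N(L, x) = 4 (N(L, x) = 4 - (L - L) = 4 - 1*0 = 4 + 0 = 4)
l = 64 (l = (4 + 4)² = 8² = 64)
-3535 - l = -3535 - 1*64 = -3535 - 64 = -3599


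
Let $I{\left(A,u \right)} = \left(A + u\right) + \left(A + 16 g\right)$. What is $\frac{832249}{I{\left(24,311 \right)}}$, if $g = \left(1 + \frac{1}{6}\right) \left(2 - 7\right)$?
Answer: $\frac{2496747}{797} \approx 3132.7$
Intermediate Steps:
$g = - \frac{35}{6}$ ($g = \left(1 + \frac{1}{6}\right) \left(-5\right) = \frac{7}{6} \left(-5\right) = - \frac{35}{6} \approx -5.8333$)
$I{\left(A,u \right)} = - \frac{280}{3} + u + 2 A$ ($I{\left(A,u \right)} = \left(A + u\right) + \left(A + 16 \left(- \frac{35}{6}\right)\right) = \left(A + u\right) + \left(A - \frac{280}{3}\right) = \left(A + u\right) + \left(- \frac{280}{3} + A\right) = - \frac{280}{3} + u + 2 A$)
$\frac{832249}{I{\left(24,311 \right)}} = \frac{832249}{- \frac{280}{3} + 311 + 2 \cdot 24} = \frac{832249}{- \frac{280}{3} + 311 + 48} = \frac{832249}{\frac{797}{3}} = 832249 \cdot \frac{3}{797} = \frac{2496747}{797}$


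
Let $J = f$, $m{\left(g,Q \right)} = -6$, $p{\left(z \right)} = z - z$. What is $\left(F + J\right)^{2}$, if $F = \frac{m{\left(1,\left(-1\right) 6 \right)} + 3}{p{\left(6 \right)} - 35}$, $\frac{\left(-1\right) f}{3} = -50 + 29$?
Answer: $\frac{4875264}{1225} \approx 3979.8$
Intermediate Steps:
$p{\left(z \right)} = 0$
$f = 63$ ($f = - 3 \left(-50 + 29\right) = \left(-3\right) \left(-21\right) = 63$)
$F = \frac{3}{35}$ ($F = \frac{-6 + 3}{0 - 35} = - \frac{3}{-35} = \left(-3\right) \left(- \frac{1}{35}\right) = \frac{3}{35} \approx 0.085714$)
$J = 63$
$\left(F + J\right)^{2} = \left(\frac{3}{35} + 63\right)^{2} = \left(\frac{2208}{35}\right)^{2} = \frac{4875264}{1225}$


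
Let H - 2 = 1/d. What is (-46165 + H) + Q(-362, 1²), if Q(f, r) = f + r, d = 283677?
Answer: -13197788747/283677 ≈ -46524.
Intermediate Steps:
H = 567355/283677 (H = 2 + 1/283677 = 567355/283677 ≈ 2.0000)
(-46165 + H) + Q(-362, 1²) = (-46165 + 567355/283677) + (-362 + 1²) = -13095381350/283677 + (-362 + 1) = -13095381350/283677 - 361 = -13197788747/283677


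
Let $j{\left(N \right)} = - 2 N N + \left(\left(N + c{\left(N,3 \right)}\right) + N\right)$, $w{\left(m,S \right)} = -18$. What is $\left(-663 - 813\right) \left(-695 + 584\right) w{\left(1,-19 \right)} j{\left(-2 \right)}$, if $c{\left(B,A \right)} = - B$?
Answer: $29490480$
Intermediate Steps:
$j{\left(N \right)} = N - 2 N^{2}$ ($j{\left(N \right)} = - 2 N N + \left(\left(N - N\right) + N\right) = - 2 N^{2} + \left(0 + N\right) = - 2 N^{2} + N = N - 2 N^{2}$)
$\left(-663 - 813\right) \left(-695 + 584\right) w{\left(1,-19 \right)} j{\left(-2 \right)} = \left(-663 - 813\right) \left(-695 + 584\right) \left(-18\right) \left(- 2 \left(1 - -4\right)\right) = \left(-1476\right) \left(-111\right) \left(-18\right) \left(- 2 \left(1 + 4\right)\right) = 163836 \left(-18\right) \left(\left(-2\right) 5\right) = \left(-2949048\right) \left(-10\right) = 29490480$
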